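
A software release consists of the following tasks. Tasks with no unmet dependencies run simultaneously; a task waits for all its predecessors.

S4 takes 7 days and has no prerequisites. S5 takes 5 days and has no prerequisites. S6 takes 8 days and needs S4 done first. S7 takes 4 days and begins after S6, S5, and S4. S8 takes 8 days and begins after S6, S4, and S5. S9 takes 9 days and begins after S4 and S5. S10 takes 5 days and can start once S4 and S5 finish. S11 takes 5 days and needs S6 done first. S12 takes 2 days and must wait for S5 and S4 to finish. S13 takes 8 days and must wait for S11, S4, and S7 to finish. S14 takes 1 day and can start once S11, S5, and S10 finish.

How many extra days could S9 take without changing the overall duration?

The longest chain is S4→S6→S11→S13 = 7+8+5+8 = 28; overall finish 28 days.
Longest path through S9: 16 days (earliest finish 16, latest finish 28).
Slack of S9 = 19 − 7 = 12 days.

12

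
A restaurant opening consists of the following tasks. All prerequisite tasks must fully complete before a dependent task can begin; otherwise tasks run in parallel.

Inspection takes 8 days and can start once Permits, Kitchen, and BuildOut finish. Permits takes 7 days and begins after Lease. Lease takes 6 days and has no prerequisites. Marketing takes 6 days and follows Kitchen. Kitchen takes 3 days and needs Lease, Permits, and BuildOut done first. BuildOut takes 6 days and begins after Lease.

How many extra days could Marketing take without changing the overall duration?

2

Critical path: Lease→Permits→Kitchen→Inspection = 6+7+3+8 = 24, so the finish is 24 days.
The longest chain containing Marketing totals 22 days.
Float = 24 − 22 = 2.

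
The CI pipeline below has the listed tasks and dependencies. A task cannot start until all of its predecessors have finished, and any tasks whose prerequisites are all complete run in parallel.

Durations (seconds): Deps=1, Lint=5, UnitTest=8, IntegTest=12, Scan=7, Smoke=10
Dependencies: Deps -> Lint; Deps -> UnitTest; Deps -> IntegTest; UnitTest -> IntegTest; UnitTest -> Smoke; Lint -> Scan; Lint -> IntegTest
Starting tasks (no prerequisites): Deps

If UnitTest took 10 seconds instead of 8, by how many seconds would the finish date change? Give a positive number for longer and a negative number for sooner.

2

Baseline: Deps→UnitTest→IntegTest = 1+8+12 = 21 → 21 seconds.
UnitTest lies on that path, so at 10 seconds the path becomes 23 seconds.
No other chain overtakes it, so the finish is 23 seconds.
Change in finish: 23 − 21 = +2 seconds.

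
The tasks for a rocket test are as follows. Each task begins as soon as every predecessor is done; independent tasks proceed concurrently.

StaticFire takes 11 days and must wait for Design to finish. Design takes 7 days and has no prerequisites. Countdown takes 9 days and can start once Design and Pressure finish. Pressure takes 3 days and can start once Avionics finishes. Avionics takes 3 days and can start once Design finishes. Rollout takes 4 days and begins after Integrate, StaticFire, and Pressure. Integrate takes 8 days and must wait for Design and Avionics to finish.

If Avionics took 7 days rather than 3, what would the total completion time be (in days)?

26

Critical path before the change: Design→Avionics→Pressure→Countdown = 7+3+3+9 = 22 giving 22 days.
Since Avionics is critical, the +4 change carries straight to that chain (now 26 days).
That remains the longest chain; total 26 days.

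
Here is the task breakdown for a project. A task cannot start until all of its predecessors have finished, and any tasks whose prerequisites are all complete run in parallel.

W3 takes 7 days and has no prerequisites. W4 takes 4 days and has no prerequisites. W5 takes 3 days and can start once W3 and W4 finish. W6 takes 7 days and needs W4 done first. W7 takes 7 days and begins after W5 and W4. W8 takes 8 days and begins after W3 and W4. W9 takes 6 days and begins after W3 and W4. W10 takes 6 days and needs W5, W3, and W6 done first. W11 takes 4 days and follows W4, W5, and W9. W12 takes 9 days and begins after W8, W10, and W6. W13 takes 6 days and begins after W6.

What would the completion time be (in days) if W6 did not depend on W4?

25

Original critical path: W4→W6→W10→W12 = 4+7+6+9 = 26 ⇒ 26 days.
Without W4→W6, W6's earliest start moves from 4 to 0.
After: W3→W5→W10→W12 = 7+3+6+9 = 25 → 25 days.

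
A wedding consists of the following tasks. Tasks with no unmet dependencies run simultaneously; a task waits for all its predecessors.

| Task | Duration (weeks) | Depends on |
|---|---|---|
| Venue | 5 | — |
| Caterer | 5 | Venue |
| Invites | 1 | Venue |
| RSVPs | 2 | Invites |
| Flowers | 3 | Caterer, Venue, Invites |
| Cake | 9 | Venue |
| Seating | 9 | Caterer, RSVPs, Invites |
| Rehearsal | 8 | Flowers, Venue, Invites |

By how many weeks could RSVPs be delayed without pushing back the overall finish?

Critical path: Venue→Caterer→Flowers→Rehearsal = 5+5+3+8 = 21, so the finish is 21 weeks.
Longest path through RSVPs: 17 weeks (earliest finish 8, latest finish 12).
So RSVPs can slip 12 − 8 = 4 weeks.

4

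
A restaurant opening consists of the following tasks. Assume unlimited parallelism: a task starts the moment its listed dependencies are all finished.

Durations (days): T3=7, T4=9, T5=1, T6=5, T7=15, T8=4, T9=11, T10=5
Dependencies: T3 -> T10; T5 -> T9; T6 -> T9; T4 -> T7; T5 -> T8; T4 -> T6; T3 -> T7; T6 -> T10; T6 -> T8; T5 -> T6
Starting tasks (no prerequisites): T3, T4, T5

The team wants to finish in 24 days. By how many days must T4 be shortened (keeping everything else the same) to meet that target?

Current finish: 25 days; target: 24.
T4 is on every critical path, so each day cut from T4 cuts the finish by one (this holds down to a finish of 22).
Need 25 − 24 = 1 day off T4 → T4 becomes 8 days, finish becomes 24.

1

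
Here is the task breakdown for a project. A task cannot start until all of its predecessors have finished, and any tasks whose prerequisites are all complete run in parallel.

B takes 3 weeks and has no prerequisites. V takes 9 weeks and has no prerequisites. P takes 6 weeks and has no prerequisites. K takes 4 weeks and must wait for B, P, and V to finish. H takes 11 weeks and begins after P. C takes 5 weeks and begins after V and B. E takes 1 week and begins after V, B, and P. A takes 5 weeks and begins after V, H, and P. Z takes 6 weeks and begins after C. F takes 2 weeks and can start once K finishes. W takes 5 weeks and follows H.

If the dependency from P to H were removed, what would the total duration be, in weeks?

20

Original critical path: P→H→A = 6+11+5 = 22 ⇒ 22 weeks.
Without P→H, H's earliest start moves from 6 to 0.
After: V→C→Z = 9+5+6 = 20 → 20 weeks.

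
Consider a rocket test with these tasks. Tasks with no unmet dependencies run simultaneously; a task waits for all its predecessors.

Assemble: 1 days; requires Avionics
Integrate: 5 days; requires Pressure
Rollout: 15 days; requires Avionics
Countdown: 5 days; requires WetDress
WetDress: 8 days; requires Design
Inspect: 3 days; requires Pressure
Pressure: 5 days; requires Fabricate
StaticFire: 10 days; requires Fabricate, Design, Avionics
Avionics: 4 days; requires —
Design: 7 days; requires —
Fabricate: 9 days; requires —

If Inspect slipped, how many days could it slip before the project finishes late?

Critical path: Design→WetDress→Countdown = 7+8+5 = 20, so the finish is 20 days.
The longest chain containing Inspect totals 17 days.
So Inspect can slip 20 − 17 = 3 days.

3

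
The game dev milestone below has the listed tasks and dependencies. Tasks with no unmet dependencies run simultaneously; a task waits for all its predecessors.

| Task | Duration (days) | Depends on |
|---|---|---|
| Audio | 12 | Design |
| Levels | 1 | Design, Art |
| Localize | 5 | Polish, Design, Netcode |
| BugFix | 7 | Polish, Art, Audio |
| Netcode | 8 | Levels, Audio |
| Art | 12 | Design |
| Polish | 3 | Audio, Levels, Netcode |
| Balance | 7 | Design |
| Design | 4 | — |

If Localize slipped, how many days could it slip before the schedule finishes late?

2

The longest chain is Design→Art→Levels→Netcode→Polish→BugFix = 4+12+1+8+3+7 = 35; overall finish 35 days.
Localize finishes as early as 33 and must finish by 35.
Slack of Localize = 30 − 28 = 2 days.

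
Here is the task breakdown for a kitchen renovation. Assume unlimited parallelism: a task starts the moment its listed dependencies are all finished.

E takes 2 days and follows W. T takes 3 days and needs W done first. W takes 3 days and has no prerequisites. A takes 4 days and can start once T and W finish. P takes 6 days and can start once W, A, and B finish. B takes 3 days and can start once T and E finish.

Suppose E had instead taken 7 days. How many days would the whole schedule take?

Actual critical path: W→T→A→P = 3+3+4+6 = 16 ⇒ 16 days.
E is off the critical path — its longest chain is 14 days, giving 2 of slack.
Now W→E→B→P = 3+7+3+6 = 19 is longest, so the finish becomes 19 days.

19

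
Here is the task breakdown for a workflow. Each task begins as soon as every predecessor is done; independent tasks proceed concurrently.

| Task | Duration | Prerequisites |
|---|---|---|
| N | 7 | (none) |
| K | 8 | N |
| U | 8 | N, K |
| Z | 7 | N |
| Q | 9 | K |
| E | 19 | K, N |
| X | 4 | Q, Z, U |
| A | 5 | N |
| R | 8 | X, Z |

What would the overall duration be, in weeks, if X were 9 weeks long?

41

Actual critical path: N→K→Q→X→R = 7+8+9+4+8 = 36 ⇒ 36 weeks.
Since X is critical, the +5 change carries straight to that chain (now 41 weeks).
That remains the longest chain; total 41 weeks.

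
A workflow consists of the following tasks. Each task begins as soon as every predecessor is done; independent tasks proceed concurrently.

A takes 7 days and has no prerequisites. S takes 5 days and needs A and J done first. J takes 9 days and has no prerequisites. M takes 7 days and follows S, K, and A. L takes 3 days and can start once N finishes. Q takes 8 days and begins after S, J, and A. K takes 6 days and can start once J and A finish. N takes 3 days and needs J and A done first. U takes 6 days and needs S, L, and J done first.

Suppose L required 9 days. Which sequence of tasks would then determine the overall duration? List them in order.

The binding path is J→S→Q = 9+5+8 = 22; finish at 22 days.
The longest path through L is only 21 days, so L has float 1.
New critical path: J→N→L→U = 9+3+9+6 = 27 ⇒ 27 days.

J, N, L, U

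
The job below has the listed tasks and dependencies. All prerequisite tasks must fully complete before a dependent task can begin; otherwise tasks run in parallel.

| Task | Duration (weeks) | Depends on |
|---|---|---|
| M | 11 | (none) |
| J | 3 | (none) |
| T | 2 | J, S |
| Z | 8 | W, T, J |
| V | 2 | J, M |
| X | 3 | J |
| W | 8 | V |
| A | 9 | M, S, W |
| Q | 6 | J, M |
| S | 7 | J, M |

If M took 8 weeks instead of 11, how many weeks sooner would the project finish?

The binding path is M→V→W→A = 11+2+8+9 = 30; finish at 30 weeks.
M lies on that path, so at 8 weeks the path becomes 27 weeks.
That remains the longest chain; total 27 weeks.
Change in finish: 27 − 30 = -3 weeks.

3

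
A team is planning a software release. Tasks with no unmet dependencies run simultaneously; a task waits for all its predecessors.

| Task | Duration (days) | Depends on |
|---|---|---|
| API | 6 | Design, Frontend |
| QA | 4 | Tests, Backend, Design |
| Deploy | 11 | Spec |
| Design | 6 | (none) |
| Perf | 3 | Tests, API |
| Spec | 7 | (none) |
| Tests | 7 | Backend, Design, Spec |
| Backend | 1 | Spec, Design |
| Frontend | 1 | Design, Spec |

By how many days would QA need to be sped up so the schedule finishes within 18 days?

Current finish: 19 days; target: 18.
QA is on every critical path, so each day cut from QA cuts the finish by one (this holds down to a finish of 18).
Need 19 − 18 = 1 day off QA → QA becomes 3 days, finish becomes 18.

1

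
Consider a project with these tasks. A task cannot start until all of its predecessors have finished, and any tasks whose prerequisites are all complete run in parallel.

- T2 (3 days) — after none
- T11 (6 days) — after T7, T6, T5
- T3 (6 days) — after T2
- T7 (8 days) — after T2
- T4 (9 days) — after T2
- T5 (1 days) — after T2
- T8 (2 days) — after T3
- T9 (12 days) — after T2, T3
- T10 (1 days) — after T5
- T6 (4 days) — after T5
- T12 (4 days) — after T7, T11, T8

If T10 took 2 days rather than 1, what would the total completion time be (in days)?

21

Critical path before the change: T2→T3→T9 = 3+6+12 = 21 giving 21 days.
T10 has 16 days of float (longest path through it is 5).
That remains the longest chain; total 21 days.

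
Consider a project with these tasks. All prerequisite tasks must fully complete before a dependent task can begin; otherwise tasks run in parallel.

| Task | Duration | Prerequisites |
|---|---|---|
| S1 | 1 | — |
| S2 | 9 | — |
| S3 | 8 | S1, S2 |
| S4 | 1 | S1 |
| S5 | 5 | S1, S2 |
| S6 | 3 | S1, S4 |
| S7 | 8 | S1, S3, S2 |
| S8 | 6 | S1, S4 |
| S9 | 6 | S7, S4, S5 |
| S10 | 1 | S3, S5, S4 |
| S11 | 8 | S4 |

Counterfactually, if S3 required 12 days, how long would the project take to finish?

35

Actual critical path: S2→S3→S7→S9 = 9+8+8+6 = 31 ⇒ 31 days.
Since S3 is critical, the +4 change carries straight to that chain (now 35 days).
The critical path is still S2→S3→S7→S9; finish is now 35 days.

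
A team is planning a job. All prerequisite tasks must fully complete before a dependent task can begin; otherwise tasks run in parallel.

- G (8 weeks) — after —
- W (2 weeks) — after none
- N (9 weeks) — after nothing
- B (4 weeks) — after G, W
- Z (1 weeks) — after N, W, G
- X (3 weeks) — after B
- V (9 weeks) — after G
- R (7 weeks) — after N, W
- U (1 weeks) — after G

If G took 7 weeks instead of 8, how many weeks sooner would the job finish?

Baseline: G→V = 8+9 = 17 → 17 weeks.
Since G is critical, the -1 change carries straight to that chain (now 16 weeks).
The critical path is still G→V; finish is now 16 weeks.
Change in finish: 16 − 17 = -1 weeks.

1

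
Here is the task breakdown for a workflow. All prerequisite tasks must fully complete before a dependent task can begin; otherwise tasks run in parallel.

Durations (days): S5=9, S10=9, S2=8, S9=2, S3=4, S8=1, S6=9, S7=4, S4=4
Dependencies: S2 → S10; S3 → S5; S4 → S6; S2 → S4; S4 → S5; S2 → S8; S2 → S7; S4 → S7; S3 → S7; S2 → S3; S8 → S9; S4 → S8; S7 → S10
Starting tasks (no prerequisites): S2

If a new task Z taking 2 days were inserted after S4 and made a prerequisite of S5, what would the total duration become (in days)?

Originally the workflow takes 25 days.
With Z inserted, S5 now waits for max(S4, S3, Z).
New critical path: S2→S3→S7→S10 = 8+4+4+9 = 25 ⇒ 25 days.

25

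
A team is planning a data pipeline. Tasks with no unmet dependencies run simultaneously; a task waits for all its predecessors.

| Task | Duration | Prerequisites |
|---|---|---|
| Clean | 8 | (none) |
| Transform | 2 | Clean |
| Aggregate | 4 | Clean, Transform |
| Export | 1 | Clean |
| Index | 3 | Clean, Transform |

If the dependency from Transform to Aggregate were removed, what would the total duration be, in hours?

13

Original critical path: Clean→Transform→Aggregate = 8+2+4 = 14 ⇒ 14 hours.
Without Transform→Aggregate, Aggregate's earliest start moves from 10 to 8.
After: Clean→Transform→Index = 8+2+3 = 13 → 13 hours.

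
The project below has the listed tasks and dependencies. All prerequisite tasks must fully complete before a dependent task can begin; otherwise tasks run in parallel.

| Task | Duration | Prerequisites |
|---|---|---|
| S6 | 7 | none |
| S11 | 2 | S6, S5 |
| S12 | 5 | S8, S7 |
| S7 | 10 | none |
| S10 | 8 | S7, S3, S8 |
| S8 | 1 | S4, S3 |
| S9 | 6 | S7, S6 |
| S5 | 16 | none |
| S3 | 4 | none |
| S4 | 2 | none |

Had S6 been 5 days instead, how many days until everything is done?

Actual critical path: S5→S11 = 16+2 = 18 ⇒ 18 days.
The longest path through S6 is only 13 days, so S6 has float 5.
That remains the longest chain; total 18 days.

18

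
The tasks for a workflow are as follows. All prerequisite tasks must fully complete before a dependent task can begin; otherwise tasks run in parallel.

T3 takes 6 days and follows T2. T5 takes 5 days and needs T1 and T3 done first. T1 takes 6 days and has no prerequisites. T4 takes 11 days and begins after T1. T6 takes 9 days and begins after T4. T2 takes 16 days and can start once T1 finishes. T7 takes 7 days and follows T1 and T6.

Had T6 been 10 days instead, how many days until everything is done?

34

The binding path is T1→T4→T6→T7 = 6+11+9+7 = 33; finish at 33 days.
Since T6 is critical, the +1 change carries straight to that chain (now 34 days).
The critical path is still T1→T4→T6→T7; finish is now 34 days.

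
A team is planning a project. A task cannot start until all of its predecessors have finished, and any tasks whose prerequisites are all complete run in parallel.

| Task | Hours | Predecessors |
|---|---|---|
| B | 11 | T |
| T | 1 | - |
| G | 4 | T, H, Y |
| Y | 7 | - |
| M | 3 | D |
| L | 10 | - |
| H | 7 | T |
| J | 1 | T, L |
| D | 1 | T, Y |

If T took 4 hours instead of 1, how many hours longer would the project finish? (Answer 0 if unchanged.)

3

Actual critical path: T→H→G = 1+7+4 = 12 ⇒ 12 hours.
Since T is critical, the +3 change carries straight to that chain (now 15 hours).
No other chain overtakes it, so the finish is 15 hours.
Change in finish: 15 − 12 = +3 hours.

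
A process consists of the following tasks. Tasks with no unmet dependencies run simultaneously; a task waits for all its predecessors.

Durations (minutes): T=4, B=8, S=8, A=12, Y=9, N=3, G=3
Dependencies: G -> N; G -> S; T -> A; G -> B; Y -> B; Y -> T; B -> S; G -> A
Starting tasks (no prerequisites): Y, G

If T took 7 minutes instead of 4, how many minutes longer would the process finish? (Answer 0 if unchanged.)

As given, the longest chain is Y→T→A = 9+4+12 = 25, so the finish is 25 minutes.
T is on the critical path; changing it to 7 makes that path 28 minutes.
No other chain overtakes it, so the finish is 28 minutes.
Change in finish: 28 − 25 = +3 minutes.

3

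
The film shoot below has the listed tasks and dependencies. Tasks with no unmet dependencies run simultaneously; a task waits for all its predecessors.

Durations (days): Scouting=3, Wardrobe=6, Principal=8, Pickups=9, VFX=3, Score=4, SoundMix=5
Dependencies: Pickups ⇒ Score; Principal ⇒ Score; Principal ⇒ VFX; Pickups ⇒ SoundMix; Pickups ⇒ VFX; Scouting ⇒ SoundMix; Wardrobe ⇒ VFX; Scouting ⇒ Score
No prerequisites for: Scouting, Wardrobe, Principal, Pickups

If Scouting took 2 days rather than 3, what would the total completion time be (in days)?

The binding path is Pickups→SoundMix = 9+5 = 14; finish at 14 days.
Scouting has 6 days of float (longest path through it is 8).
No other chain overtakes it, so the finish is 14 days.

14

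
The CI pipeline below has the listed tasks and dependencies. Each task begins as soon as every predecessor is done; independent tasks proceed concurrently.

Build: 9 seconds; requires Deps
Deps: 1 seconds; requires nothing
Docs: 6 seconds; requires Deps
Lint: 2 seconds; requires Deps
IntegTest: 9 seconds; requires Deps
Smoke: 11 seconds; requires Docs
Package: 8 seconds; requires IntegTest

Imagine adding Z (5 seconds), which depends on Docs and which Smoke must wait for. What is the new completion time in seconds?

23

Originally the job takes 18 seconds.
With Z inserted, Smoke now waits for max(Docs, Z).
New critical path: Deps→Docs→Z→Smoke = 1+6+5+11 = 23 ⇒ 23 seconds.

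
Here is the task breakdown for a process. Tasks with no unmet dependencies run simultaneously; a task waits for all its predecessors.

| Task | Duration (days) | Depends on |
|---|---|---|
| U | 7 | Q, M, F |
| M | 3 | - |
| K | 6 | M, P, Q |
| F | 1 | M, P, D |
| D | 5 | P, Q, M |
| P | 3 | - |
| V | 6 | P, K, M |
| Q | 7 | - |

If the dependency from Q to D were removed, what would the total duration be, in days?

19

With the dependency in place, Q→D→F→U = 7+5+1+7 = 20 sets the finish at 20 days.
Without Q→D, D's earliest start moves from 7 to 3.
The longest chain is now Q→K→V = 7+6+6 = 19, so the plan takes 19 days.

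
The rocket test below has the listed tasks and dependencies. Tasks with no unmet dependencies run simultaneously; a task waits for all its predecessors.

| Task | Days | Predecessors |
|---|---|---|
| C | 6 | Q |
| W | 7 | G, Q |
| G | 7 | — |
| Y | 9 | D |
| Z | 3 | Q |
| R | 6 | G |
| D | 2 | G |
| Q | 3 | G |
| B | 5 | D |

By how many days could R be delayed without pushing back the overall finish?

G→D→Y = 7+2+9 = 18 sets the makespan at 18 days.
The longest chain containing R totals 13 days.
Float = 18 − 13 = 5.

5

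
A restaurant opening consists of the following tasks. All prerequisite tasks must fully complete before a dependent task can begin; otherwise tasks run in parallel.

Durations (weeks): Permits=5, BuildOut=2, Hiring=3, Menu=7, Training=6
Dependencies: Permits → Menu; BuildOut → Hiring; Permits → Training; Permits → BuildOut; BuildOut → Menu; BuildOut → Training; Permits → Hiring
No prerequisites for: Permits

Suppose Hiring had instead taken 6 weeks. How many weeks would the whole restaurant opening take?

14

The binding path is Permits→BuildOut→Menu = 5+2+7 = 14; finish at 14 weeks.
Hiring has 4 weeks of float (longest path through it is 10).
The critical path is still Permits→BuildOut→Menu; finish is now 14 weeks.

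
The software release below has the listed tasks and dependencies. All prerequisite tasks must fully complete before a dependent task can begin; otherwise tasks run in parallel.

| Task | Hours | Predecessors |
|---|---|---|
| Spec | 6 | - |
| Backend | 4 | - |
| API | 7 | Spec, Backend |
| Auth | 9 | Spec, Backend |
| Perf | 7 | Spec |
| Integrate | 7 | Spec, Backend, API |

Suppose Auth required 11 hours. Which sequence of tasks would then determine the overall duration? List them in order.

Spec, API, Integrate

Actual critical path: Spec→API→Integrate = 6+7+7 = 20 ⇒ 20 hours.
The longest path through Auth is only 15 hours, so Auth has float 5.
No other chain overtakes it, so the finish is 20 hours.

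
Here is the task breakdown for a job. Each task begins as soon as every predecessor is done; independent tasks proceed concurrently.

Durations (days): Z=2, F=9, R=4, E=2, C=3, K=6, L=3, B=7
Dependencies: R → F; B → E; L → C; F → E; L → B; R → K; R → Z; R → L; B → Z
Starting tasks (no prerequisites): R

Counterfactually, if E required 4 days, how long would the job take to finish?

Actual critical path: R→L→B→E = 4+3+7+2 = 16 ⇒ 16 days.
E is on the critical path; changing it to 4 makes that path 18 days.
The critical path is still R→L→B→E; finish is now 18 days.

18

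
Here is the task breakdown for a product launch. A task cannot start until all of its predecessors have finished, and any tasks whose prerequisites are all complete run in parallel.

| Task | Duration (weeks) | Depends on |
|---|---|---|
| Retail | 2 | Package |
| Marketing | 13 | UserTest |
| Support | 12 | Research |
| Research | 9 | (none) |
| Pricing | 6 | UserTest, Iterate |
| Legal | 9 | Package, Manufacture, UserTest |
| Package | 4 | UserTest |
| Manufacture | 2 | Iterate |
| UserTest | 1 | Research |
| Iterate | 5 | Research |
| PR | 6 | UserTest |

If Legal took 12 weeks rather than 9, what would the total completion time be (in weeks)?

Actual critical path: Research→Iterate→Manufacture→Legal = 9+5+2+9 = 25 ⇒ 25 weeks.
Legal lies on that path, so at 12 weeks the path becomes 28 weeks.
The critical path is still Research→Iterate→Manufacture→Legal; finish is now 28 weeks.

28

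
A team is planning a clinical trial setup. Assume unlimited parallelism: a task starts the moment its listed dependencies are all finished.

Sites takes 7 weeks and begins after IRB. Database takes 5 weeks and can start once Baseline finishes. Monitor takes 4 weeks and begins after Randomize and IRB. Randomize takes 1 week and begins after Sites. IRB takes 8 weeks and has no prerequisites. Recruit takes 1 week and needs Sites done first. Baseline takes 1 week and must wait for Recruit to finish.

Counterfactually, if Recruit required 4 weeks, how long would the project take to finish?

25

Critical path before the change: IRB→Sites→Recruit→Baseline→Database = 8+7+1+1+5 = 22 giving 22 weeks.
Recruit lies on that path, so at 4 weeks the path becomes 25 weeks.
The critical path is still IRB→Sites→Recruit→Baseline→Database; finish is now 25 weeks.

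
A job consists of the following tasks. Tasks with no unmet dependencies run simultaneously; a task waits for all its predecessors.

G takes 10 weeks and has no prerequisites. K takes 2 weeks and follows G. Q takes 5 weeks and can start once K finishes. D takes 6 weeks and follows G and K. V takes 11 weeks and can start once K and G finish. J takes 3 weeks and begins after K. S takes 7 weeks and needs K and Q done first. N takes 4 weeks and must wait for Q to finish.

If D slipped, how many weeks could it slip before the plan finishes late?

G→K→Q→S = 10+2+5+7 = 24 sets the makespan at 24 weeks.
D finishes as early as 18 and must finish by 24.
Slack of D = 18 − 12 = 6 weeks.

6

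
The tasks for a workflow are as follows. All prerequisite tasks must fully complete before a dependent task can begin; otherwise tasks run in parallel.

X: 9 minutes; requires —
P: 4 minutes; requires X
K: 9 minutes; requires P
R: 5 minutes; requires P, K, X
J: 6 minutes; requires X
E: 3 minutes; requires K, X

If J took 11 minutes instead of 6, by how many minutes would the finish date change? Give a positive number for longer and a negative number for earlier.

As given, the longest chain is X→P→K→R = 9+4+9+5 = 27, so the finish is 27 minutes.
The longest path through J is only 15 minutes, so J has float 12.
The critical path is still X→P→K→R; finish is now 27 minutes.
Change in finish: 27 − 27 = +0 minutes.

0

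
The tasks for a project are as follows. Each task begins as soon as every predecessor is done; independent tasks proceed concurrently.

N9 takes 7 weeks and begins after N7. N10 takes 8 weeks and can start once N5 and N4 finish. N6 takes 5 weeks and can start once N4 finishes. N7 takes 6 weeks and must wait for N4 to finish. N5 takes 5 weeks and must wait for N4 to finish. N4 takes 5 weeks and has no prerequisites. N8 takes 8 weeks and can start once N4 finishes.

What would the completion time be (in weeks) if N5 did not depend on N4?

Original critical path: N4→N5→N10 = 5+5+8 = 18 ⇒ 18 weeks.
Without N4→N5, N5's earliest start moves from 5 to 0.
The longest chain is now N4→N7→N9 = 5+6+7 = 18, so the project takes 18 weeks.

18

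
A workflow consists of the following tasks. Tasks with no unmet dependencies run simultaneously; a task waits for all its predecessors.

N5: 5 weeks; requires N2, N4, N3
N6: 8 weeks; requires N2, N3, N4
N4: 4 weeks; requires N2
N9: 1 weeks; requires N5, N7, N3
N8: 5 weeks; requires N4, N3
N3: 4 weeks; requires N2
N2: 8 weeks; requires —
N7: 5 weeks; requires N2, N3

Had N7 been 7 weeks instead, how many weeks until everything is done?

20

As given, the longest chain is N2→N3→N6 = 8+4+8 = 20, so the finish is 20 weeks.
The longest path through N7 is only 18 weeks, so N7 has float 2.
The critical path is still N2→N3→N6; finish is now 20 weeks.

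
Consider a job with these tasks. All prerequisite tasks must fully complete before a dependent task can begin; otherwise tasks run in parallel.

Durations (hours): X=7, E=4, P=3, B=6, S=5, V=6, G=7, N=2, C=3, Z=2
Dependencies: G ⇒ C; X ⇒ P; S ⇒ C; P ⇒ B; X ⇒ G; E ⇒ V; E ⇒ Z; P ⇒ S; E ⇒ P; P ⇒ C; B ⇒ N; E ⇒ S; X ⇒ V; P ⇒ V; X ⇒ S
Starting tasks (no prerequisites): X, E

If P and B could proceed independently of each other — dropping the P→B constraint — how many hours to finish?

18

With the dependency in place, X→P→B→N = 7+3+6+2 = 18 sets the finish at 18 hours.
Without P→B, B's earliest start moves from 10 to 0.
New critical path: X→P→S→C = 7+3+5+3 = 18 ⇒ 18 hours.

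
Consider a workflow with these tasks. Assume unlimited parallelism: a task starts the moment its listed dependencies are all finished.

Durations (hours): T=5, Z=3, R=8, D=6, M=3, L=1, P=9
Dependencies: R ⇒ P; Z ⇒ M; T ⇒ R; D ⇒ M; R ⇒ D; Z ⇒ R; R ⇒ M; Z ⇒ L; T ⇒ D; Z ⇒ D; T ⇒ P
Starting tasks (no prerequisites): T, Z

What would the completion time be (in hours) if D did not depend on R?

22

With the dependency in place, T→R→D→M = 5+8+6+3 = 22 sets the finish at 22 hours.
Without R→D, D's earliest start moves from 13 to 5.
New critical path: T→R→P = 5+8+9 = 22 ⇒ 22 hours.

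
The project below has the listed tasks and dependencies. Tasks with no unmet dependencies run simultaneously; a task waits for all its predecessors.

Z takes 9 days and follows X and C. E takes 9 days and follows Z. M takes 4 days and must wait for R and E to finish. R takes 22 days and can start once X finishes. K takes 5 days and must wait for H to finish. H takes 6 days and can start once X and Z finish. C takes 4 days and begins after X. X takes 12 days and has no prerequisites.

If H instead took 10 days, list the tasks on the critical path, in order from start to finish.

As given, the longest chain is X→C→Z→E→M = 12+4+9+9+4 = 38, so the finish is 38 days.
H has 2 days of float (longest path through it is 36).
Now X→C→Z→H→K = 12+4+9+10+5 = 40 is longest, so the finish becomes 40 days.

X, C, Z, H, K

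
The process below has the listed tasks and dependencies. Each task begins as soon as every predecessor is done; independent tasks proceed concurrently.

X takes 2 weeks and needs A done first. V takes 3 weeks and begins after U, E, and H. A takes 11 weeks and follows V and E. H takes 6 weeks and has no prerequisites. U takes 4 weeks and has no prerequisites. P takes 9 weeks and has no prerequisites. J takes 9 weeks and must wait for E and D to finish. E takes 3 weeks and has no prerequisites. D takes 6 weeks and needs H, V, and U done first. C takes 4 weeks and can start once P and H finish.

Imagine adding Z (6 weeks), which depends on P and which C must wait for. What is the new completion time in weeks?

24

Originally the job takes 24 weeks.
With Z inserted, C now waits for max(P, H, Z).
New critical path: H→V→D→J = 6+3+6+9 = 24 ⇒ 24 weeks.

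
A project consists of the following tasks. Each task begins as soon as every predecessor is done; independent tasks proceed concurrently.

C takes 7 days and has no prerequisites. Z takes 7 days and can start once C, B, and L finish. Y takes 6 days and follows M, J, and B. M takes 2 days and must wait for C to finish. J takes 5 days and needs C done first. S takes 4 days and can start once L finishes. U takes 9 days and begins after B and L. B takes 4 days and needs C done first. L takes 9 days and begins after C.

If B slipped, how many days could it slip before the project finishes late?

5

C→L→U = 7+9+9 = 25 sets the makespan at 25 days.
B finishes as early as 11 and must finish by 16.
Slack of B = 12 − 7 = 5 days.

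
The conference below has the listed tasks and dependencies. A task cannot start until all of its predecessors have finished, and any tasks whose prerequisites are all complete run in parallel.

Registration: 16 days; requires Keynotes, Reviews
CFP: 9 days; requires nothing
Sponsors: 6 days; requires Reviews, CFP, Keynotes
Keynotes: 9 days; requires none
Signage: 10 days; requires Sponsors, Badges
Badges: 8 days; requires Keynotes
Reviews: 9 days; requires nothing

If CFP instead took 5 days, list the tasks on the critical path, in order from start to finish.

The binding path is Keynotes→Badges→Signage = 9+8+10 = 27; finish at 27 days.
CFP is off the critical path — its longest chain is 25 days, giving 2 of slack.
No other chain overtakes it, so the finish is 27 days.

Keynotes, Badges, Signage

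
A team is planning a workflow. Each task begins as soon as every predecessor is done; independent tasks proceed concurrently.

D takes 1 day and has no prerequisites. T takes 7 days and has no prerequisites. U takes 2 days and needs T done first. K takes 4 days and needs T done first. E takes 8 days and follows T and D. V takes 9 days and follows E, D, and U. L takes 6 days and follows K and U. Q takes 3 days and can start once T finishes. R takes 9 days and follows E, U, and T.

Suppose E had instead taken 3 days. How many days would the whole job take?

Critical path before the change: T→E→V = 7+8+9 = 24 giving 24 days.
Since E is critical, the -5 change carries straight to that chain (now 19 days).
The critical path is still T→E→V; finish is now 19 days.

19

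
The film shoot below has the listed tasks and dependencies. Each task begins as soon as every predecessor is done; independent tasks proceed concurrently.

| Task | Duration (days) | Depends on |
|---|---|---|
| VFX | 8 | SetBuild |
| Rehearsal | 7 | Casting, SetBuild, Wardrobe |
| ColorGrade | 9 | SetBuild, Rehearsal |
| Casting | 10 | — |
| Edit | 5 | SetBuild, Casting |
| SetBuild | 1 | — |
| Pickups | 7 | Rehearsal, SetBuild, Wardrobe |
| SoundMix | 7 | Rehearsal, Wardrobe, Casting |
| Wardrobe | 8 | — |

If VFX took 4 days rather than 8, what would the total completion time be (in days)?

26

Critical path before the change: Casting→Rehearsal→ColorGrade = 10+7+9 = 26 giving 26 days.
The longest path through VFX is only 9 days, so VFX has float 17.
The critical path is still Casting→Rehearsal→ColorGrade; finish is now 26 days.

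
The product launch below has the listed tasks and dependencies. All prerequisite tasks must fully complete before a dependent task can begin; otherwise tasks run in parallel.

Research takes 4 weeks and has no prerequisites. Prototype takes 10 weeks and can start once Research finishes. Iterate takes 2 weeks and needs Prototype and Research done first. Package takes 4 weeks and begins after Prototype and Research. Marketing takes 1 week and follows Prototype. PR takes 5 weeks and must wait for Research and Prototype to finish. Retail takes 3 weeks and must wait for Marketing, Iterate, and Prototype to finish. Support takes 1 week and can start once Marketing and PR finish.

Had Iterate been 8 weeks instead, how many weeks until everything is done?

Actual critical path: Research→Prototype→PR→Support = 4+10+5+1 = 20 ⇒ 20 weeks.
Iterate is off the critical path — its longest chain is 19 weeks, giving 1 of slack.
The binding chain switches to Research→Prototype→Iterate→Retail = 4+10+8+3 = 25; finish 25 weeks.

25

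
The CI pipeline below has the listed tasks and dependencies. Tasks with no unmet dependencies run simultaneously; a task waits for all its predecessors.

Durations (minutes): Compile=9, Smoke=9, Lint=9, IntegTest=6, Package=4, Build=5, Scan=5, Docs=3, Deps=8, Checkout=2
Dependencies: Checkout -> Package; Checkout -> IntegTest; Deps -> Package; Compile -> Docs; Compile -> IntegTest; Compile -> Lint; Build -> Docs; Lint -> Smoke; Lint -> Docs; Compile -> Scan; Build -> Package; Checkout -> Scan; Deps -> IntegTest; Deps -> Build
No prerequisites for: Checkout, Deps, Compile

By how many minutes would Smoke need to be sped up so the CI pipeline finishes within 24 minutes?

Current finish: 27 minutes; target: 24.
Smoke is on every critical path, so each minute cut from Smoke cuts the finish by one (this holds down to a finish of 21).
Need 27 − 24 = 3 minutes off Smoke → Smoke becomes 6 minutes, finish becomes 24.

3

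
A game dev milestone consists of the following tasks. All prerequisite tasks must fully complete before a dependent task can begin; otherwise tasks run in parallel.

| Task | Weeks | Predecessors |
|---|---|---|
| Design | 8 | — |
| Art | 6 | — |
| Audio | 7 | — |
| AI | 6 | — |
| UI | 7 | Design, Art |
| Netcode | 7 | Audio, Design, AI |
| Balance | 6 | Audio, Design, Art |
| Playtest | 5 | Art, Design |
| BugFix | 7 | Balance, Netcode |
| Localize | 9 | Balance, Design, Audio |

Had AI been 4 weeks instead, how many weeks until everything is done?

23

As given, the longest chain is Design→Balance→Localize = 8+6+9 = 23, so the finish is 23 weeks.
AI has 3 weeks of float (longest path through it is 20).
The critical path is still Design→Balance→Localize; finish is now 23 weeks.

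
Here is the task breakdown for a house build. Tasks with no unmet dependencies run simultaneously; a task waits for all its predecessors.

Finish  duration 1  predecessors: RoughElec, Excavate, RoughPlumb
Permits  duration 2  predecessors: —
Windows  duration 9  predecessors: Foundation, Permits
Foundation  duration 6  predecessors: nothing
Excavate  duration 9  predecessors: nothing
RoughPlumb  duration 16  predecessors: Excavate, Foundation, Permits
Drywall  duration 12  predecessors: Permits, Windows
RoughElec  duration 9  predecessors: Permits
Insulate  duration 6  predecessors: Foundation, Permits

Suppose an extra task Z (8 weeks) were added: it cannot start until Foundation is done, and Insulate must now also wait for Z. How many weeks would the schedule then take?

27

Originally the schedule takes 27 weeks.
With Z inserted, Insulate now waits for max(Foundation, Permits, Z).
New critical path: Foundation→Windows→Drywall = 6+9+12 = 27 ⇒ 27 weeks.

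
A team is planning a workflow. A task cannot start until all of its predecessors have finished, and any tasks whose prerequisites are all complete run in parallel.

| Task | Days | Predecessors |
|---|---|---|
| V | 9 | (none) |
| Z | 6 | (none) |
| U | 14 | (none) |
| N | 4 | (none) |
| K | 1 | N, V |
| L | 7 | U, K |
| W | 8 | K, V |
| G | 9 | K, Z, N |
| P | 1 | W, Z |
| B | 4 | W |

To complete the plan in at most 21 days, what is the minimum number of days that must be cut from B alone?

1

Current finish: 22 days; target: 21.
B is on every critical path, so each day cut from B cuts the finish by one (this holds down to a finish of 21).
Need 22 − 21 = 1 day off B → B becomes 3 days, finish becomes 21.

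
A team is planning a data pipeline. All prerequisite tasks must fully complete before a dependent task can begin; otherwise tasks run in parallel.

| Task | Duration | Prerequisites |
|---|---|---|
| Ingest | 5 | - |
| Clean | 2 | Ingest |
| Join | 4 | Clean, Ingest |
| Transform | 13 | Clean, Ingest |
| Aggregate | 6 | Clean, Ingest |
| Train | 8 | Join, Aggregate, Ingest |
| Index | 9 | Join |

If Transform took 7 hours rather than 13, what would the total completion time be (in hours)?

As given, the longest chain is Ingest→Clean→Aggregate→Train = 5+2+6+8 = 21, so the finish is 21 hours.
Transform is off the critical path — its longest chain is 20 hours, giving 1 of slack.
The critical path is still Ingest→Clean→Aggregate→Train; finish is now 21 hours.

21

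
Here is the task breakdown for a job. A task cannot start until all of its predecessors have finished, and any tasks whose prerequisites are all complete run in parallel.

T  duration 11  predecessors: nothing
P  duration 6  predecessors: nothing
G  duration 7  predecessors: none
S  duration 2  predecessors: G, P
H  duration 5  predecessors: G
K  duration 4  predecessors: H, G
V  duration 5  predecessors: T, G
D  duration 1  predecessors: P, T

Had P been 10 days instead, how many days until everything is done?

16

Baseline: T→V = 11+5 = 16 → 16 days.
P has 8 days of float (longest path through it is 8).
That remains the longest chain; total 16 days.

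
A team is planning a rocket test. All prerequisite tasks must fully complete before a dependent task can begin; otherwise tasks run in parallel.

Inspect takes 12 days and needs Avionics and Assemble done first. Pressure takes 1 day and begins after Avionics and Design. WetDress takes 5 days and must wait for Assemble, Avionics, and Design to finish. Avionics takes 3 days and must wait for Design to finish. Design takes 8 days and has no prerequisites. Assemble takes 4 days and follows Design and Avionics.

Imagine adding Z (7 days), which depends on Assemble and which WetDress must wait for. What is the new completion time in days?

Originally the rocket test takes 27 days.
With Z inserted, WetDress now waits for max(Assemble, Avionics, Design, Z).
New critical path: Design→Avionics→Assemble→Z→WetDress = 8+3+4+7+5 = 27 ⇒ 27 days.

27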